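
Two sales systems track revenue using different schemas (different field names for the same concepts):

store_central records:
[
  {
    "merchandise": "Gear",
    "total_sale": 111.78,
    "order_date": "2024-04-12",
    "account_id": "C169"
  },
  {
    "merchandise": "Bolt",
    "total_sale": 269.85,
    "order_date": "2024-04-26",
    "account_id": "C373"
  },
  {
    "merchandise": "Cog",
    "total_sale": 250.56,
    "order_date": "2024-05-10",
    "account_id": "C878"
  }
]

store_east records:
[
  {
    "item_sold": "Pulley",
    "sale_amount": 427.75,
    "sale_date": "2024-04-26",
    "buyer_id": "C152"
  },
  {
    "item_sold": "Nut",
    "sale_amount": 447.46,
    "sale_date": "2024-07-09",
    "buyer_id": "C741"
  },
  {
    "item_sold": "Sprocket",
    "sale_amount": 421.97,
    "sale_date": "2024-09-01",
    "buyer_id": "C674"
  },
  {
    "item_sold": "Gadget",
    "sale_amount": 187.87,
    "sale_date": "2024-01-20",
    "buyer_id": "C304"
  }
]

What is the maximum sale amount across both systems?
447.46

Reconcile: "total_sale" (store_central) = "sale_amount" (store_east) = sale amount

Maximum in store_central: 269.85
Maximum in store_east: 447.46

Overall maximum: max(269.85, 447.46) = 447.46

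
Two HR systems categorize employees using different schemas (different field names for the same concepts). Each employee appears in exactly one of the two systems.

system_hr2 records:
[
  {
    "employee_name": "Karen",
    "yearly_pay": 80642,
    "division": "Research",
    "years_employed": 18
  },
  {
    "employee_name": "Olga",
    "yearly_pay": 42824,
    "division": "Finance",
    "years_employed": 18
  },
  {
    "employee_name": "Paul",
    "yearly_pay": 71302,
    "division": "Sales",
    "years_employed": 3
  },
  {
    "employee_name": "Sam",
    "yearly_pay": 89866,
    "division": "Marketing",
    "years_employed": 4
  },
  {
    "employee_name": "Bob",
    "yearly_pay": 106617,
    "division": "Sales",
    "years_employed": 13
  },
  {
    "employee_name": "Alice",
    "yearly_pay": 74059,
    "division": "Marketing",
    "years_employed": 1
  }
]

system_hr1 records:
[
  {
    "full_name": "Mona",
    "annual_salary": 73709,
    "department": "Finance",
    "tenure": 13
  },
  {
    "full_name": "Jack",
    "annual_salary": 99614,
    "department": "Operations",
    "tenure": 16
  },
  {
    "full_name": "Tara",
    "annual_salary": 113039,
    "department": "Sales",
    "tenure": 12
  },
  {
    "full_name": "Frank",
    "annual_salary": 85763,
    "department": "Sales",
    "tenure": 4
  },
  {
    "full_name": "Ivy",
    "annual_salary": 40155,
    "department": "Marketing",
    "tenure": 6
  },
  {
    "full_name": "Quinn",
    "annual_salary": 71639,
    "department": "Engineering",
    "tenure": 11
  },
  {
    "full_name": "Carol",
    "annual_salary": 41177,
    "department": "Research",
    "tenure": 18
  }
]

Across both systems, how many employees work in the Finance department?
2

Schema mapping: "division" (system_hr2) = "department" (system_hr1) = department

Finance employees in system_hr2: 1
Finance employees in system_hr1: 1

Total in Finance: 1 + 1 = 2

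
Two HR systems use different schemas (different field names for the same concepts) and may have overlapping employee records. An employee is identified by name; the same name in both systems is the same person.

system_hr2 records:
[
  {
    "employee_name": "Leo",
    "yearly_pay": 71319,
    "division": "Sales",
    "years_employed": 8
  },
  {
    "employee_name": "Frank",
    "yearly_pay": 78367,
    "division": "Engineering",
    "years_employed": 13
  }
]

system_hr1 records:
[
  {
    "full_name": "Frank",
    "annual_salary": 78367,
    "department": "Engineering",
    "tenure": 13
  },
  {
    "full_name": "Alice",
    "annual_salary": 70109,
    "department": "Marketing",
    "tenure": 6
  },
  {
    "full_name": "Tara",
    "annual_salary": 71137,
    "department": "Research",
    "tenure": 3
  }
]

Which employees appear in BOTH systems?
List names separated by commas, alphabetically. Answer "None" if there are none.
Frank

Schema mapping: "employee_name" (system_hr2) = "full_name" (system_hr1) = employee name

Names in system_hr2: ['Frank', 'Leo']
Names in system_hr1: ['Alice', 'Frank', 'Tara']

Intersection: ['Frank']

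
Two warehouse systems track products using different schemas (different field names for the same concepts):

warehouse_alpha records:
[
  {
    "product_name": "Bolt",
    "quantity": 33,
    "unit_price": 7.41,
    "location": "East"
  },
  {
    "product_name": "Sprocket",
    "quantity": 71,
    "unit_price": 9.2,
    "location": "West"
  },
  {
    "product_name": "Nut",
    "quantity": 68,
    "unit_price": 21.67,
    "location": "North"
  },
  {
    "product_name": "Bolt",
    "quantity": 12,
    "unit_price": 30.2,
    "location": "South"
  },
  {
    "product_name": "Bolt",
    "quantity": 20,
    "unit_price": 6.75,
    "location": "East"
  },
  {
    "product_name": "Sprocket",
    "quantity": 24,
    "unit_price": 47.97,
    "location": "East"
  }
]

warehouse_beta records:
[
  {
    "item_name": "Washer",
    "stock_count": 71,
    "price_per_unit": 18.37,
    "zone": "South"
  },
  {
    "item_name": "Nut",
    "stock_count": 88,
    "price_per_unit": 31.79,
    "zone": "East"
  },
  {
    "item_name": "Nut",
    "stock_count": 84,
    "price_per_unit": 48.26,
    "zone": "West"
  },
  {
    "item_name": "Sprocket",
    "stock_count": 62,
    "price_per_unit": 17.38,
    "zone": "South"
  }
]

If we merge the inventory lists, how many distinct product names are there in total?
4

Schema mapping: "product_name" (warehouse_alpha) = "item_name" (warehouse_beta) = product name

Products in warehouse_alpha: ['Bolt', 'Nut', 'Sprocket']
Products in warehouse_beta: ['Nut', 'Sprocket', 'Washer']

Union (unique products): ['Bolt', 'Nut', 'Sprocket', 'Washer']
Count: 4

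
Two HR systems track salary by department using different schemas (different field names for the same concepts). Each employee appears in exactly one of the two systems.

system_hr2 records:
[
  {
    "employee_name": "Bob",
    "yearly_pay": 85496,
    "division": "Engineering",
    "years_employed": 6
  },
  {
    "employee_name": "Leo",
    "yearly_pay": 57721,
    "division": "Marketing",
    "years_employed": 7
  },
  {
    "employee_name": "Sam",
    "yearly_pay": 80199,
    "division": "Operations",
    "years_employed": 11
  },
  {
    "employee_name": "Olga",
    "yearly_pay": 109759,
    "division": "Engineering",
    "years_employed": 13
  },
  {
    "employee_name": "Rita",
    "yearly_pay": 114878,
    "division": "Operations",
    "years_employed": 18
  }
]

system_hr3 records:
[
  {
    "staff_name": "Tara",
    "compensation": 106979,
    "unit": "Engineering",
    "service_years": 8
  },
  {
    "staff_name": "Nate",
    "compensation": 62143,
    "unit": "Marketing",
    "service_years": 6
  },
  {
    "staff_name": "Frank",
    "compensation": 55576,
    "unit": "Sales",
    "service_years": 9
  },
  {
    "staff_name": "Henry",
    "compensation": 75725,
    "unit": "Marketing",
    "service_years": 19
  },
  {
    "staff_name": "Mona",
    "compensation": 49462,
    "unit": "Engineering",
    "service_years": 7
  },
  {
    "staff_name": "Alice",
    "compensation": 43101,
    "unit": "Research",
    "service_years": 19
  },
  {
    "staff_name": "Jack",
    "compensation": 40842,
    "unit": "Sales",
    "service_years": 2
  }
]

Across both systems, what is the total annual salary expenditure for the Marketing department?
195589

Schema mappings:
- "division" (system_hr2) = "unit" (system_hr3) = department
- "yearly_pay" (system_hr2) = "compensation" (system_hr3) = salary

Marketing salaries from system_hr2: 57721
Marketing salaries from system_hr3: 137868

Total: 57721 + 137868 = 195589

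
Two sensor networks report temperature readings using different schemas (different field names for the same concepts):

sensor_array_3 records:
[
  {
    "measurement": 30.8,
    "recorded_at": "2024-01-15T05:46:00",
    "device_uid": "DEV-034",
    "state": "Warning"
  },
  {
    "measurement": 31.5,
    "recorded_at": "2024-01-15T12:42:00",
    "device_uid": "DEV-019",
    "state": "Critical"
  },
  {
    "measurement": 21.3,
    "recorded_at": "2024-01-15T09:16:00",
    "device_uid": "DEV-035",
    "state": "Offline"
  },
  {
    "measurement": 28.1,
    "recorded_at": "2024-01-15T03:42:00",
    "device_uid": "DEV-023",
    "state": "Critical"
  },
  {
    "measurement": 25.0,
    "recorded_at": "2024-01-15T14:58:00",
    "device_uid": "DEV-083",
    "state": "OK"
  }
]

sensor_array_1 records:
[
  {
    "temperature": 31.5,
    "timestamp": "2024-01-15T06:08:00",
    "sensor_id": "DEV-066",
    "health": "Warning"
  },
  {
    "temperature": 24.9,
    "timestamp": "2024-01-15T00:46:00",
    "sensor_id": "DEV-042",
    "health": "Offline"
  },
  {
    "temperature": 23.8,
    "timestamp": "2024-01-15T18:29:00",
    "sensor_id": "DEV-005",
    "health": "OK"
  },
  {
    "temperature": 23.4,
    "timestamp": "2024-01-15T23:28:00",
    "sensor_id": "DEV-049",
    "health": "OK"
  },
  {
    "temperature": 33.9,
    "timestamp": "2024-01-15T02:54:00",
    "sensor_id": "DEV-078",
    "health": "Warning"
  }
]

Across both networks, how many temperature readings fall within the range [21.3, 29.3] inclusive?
6

Schema mapping: "measurement" (sensor_array_3) = "temperature" (sensor_array_1) = temperature

Readings in [21.3, 29.3] from sensor_array_3: 3
Readings in [21.3, 29.3] from sensor_array_1: 3

Total count: 3 + 3 = 6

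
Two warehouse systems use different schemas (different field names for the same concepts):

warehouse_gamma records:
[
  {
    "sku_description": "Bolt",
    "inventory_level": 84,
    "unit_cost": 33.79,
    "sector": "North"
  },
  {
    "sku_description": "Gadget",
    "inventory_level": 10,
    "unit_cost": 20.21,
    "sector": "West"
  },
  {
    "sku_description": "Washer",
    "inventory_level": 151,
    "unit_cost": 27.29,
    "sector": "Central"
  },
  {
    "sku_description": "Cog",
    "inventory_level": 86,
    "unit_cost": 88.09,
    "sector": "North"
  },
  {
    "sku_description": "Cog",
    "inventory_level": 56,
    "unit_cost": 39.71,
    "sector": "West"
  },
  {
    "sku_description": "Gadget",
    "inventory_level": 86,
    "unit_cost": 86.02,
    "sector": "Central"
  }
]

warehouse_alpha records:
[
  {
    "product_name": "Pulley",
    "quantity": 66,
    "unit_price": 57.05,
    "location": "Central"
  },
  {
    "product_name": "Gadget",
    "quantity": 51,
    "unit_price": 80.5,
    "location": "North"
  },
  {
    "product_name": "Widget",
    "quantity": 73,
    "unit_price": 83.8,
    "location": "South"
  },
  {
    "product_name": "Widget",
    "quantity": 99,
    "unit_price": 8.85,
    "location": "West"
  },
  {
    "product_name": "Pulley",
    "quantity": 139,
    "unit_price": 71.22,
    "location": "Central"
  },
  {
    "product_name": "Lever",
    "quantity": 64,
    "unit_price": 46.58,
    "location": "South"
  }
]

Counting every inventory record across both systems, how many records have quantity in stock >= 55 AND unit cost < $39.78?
4

Schema mappings:
- "inventory_level" (warehouse_gamma) = "quantity" (warehouse_alpha) = quantity
- "unit_cost" (warehouse_gamma) = "unit_price" (warehouse_alpha) = unit cost

Records meeting both conditions in warehouse_gamma: 3
Records meeting both conditions in warehouse_alpha: 1

Total: 3 + 1 = 4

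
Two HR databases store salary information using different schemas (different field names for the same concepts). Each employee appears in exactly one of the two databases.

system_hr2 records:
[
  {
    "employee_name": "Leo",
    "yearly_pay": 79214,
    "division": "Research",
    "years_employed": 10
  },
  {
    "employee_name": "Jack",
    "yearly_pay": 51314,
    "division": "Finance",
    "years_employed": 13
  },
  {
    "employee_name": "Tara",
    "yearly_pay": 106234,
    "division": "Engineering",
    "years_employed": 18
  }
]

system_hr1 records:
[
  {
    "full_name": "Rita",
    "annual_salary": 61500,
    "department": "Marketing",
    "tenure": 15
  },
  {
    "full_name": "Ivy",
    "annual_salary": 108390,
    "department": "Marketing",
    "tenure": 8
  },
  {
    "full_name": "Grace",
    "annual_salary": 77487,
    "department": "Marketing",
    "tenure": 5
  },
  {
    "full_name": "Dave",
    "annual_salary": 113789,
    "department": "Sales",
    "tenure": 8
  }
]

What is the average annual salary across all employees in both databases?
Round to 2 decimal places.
85418.29

Schema mapping: "yearly_pay" (system_hr2) = "annual_salary" (system_hr1) = annual salary

All salaries: [79214, 51314, 106234, 61500, 108390, 77487, 113789]
Sum: 597928
Count: 7
Average: 597928 / 7 = 85418.29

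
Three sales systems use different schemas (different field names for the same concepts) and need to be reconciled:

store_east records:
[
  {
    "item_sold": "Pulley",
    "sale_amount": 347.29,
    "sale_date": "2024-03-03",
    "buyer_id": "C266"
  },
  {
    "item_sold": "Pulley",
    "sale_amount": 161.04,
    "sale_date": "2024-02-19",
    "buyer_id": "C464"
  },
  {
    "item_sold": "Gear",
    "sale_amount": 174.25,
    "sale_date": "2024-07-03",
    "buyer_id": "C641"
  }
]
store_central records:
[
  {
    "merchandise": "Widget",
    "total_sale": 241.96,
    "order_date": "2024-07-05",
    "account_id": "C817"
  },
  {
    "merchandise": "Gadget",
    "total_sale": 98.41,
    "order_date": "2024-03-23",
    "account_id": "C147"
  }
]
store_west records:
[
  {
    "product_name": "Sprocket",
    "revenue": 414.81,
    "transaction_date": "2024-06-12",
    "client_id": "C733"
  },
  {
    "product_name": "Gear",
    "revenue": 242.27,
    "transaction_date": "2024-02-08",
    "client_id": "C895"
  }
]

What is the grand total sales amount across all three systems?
1680.03

Schema reconciliation - all amount fields map to sale amount:

store_east (sale_amount): 682.58
store_central (total_sale): 340.37
store_west (revenue): 657.08

Grand total: 1680.03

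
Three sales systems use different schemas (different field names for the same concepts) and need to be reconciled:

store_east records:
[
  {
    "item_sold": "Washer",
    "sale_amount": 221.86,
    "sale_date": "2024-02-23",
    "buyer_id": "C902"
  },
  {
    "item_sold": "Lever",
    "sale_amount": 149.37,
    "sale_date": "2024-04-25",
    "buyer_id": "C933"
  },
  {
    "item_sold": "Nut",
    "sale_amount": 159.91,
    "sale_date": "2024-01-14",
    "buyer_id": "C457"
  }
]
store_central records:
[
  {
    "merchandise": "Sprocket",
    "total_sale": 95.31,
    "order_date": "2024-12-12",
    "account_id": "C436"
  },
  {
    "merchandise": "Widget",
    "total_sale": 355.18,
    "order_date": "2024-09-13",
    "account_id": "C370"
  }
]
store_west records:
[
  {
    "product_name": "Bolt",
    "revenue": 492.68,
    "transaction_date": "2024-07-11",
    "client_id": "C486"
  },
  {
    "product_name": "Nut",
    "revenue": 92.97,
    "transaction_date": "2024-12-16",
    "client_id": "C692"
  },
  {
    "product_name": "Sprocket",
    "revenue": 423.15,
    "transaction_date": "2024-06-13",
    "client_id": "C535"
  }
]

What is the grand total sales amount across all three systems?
1990.43

Schema reconciliation - all amount fields map to sale amount:

store_east (sale_amount): 531.14
store_central (total_sale): 450.49
store_west (revenue): 1008.8

Grand total: 1990.43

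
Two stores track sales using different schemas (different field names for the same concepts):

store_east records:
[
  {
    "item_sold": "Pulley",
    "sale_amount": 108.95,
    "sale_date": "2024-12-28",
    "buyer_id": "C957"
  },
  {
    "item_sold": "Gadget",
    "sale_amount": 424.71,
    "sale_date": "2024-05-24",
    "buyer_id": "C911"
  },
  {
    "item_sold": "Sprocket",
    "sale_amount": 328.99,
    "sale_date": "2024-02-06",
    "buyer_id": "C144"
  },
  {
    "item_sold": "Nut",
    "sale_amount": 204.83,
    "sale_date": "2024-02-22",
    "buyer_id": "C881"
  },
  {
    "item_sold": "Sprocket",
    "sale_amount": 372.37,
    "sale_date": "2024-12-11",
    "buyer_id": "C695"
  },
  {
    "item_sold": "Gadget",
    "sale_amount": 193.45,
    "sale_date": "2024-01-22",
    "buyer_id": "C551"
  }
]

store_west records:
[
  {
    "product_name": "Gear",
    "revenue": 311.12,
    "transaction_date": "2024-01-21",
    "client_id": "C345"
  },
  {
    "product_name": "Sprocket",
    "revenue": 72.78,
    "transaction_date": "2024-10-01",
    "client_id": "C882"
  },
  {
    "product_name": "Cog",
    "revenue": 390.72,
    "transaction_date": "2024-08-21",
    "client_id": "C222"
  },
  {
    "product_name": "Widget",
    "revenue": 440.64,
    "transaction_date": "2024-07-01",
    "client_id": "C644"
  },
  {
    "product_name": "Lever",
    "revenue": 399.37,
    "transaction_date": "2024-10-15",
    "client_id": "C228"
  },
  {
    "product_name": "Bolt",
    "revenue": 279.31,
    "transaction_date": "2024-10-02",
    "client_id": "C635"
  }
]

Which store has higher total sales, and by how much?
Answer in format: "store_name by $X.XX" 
store_west by $260.64

Schema mapping: "sale_amount" (store_east) = "revenue" (store_west) = sale amount

Total for store_east: 1633.30
Total for store_west: 1893.94

Difference: |1633.30 - 1893.94| = 260.64
store_west has higher sales by $260.64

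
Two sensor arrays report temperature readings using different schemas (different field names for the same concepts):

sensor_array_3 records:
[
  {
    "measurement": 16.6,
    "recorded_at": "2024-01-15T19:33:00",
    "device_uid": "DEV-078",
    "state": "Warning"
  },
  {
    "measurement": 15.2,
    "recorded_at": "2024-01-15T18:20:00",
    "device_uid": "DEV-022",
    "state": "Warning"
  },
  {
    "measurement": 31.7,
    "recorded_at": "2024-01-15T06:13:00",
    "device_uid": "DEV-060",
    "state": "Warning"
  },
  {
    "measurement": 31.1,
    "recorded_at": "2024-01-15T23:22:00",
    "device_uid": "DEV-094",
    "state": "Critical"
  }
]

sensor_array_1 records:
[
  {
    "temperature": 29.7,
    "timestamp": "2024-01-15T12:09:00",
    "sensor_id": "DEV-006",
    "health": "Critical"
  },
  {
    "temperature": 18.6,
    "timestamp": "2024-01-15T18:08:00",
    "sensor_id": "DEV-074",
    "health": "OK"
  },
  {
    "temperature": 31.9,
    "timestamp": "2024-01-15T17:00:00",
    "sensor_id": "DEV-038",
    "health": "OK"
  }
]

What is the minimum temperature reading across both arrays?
15.2

Schema mapping: "measurement" (sensor_array_3) = "temperature" (sensor_array_1) = temperature reading

Minimum in sensor_array_3: 15.2
Minimum in sensor_array_1: 18.6

Overall minimum: min(15.2, 18.6) = 15.2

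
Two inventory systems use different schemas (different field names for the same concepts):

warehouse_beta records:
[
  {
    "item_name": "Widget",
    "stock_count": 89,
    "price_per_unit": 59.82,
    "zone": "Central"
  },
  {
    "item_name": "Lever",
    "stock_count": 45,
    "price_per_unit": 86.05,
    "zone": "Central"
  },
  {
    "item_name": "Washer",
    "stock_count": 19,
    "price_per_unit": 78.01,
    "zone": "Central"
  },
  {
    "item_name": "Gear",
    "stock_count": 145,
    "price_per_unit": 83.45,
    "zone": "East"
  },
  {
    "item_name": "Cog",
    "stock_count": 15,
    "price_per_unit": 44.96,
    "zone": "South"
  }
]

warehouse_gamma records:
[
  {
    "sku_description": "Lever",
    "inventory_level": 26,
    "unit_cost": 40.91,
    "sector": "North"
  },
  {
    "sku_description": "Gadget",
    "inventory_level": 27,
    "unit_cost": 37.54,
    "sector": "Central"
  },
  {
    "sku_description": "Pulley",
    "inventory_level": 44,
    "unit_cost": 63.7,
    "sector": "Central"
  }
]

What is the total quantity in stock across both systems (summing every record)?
410

To reconcile these schemas, identify the field holding the quantity in stock in each system:
1. In warehouse_beta it is "stock_count"
2. In warehouse_gamma it is "inventory_level"

From warehouse_beta: 89 + 45 + 19 + 145 + 15 = 313
From warehouse_gamma: 26 + 27 + 44 = 97

Total: 313 + 97 = 410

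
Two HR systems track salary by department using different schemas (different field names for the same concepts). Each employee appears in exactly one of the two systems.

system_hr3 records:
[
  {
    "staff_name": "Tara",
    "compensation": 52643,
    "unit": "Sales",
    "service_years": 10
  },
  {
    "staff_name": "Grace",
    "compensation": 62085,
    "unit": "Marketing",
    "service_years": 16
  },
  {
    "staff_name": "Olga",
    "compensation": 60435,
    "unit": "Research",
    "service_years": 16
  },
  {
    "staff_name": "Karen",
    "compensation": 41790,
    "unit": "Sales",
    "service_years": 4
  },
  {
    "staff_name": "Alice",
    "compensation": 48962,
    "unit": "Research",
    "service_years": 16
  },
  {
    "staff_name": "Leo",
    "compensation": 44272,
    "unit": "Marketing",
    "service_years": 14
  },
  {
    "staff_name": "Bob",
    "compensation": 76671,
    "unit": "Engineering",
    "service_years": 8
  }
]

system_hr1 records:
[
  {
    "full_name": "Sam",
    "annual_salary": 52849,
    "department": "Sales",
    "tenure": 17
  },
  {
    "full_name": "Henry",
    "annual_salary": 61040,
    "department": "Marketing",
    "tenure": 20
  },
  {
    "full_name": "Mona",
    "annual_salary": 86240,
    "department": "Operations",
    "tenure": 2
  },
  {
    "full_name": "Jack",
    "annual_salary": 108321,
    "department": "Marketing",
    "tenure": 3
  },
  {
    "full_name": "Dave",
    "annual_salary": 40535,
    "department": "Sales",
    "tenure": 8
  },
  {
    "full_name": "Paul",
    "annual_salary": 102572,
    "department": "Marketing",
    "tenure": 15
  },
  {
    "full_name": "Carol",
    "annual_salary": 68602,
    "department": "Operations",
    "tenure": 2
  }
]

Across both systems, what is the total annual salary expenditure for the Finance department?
0

Schema mappings:
- "unit" (system_hr3) = "department" (system_hr1) = department
- "compensation" (system_hr3) = "annual_salary" (system_hr1) = salary

Finance salaries from system_hr3: 0
Finance salaries from system_hr1: 0

Total: 0 + 0 = 0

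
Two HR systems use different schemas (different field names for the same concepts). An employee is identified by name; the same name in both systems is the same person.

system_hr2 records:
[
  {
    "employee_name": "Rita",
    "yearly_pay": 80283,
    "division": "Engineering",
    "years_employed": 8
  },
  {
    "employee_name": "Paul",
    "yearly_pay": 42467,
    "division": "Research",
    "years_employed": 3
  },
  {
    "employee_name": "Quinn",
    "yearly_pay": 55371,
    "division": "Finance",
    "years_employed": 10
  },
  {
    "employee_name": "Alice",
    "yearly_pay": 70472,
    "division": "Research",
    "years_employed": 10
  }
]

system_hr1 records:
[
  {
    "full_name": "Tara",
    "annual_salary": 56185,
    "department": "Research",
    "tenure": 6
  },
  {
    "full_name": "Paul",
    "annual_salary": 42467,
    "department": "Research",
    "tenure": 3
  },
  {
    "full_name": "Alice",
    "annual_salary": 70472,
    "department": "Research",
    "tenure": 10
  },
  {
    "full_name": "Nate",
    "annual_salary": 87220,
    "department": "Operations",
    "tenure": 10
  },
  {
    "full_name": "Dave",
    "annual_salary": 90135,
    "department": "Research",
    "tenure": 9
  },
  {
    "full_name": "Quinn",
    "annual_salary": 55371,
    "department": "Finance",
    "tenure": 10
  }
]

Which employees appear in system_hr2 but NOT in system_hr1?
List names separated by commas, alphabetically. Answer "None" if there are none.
Rita

Schema mapping: "employee_name" (system_hr2) = "full_name" (system_hr1) = employee name

Names in system_hr2: ['Alice', 'Paul', 'Quinn', 'Rita']
Names in system_hr1: ['Alice', 'Dave', 'Nate', 'Paul', 'Quinn', 'Tara']

In system_hr2 but not system_hr1: ['Rita']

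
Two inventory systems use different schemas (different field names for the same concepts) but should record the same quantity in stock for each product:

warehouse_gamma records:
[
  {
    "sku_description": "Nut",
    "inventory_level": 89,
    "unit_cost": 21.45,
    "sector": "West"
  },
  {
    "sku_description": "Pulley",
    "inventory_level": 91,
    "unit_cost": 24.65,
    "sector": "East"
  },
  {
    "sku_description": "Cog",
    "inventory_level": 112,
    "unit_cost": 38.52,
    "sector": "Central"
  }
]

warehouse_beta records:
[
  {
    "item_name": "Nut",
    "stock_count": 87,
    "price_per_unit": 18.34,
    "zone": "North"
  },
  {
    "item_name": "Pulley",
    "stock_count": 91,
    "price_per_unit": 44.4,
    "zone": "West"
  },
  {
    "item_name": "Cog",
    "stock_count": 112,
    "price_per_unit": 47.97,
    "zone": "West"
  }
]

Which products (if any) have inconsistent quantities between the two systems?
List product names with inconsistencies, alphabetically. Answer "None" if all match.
Nut

Schema mappings:
- "sku_description" (warehouse_gamma) = "item_name" (warehouse_beta) = product name
- "inventory_level" (warehouse_gamma) = "stock_count" (warehouse_beta) = quantity

Comparison:
  Nut: 89 vs 87 - MISMATCH
  Pulley: 91 vs 91 - MATCH
  Cog: 112 vs 112 - MATCH

Products with inconsistencies: Nut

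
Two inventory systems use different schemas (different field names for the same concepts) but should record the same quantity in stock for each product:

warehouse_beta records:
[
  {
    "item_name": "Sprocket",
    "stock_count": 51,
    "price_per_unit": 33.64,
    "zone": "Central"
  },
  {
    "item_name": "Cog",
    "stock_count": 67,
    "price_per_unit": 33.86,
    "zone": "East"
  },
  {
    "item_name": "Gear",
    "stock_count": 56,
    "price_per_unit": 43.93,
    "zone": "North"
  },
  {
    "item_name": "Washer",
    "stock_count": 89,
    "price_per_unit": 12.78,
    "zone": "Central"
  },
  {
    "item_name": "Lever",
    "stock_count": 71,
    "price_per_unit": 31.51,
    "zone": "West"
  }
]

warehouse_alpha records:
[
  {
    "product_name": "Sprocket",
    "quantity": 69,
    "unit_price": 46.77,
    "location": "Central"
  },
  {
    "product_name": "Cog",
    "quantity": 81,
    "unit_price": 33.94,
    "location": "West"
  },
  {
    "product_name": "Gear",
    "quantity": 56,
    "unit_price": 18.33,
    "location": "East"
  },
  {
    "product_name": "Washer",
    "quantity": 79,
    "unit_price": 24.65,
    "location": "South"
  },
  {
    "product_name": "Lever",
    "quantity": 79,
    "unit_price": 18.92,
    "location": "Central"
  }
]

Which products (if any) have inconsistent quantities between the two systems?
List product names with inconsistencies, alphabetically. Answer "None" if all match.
Cog, Lever, Sprocket, Washer

Schema mappings:
- "item_name" (warehouse_beta) = "product_name" (warehouse_alpha) = product name
- "stock_count" (warehouse_beta) = "quantity" (warehouse_alpha) = quantity

Comparison:
  Sprocket: 51 vs 69 - MISMATCH
  Cog: 67 vs 81 - MISMATCH
  Gear: 56 vs 56 - MATCH
  Washer: 89 vs 79 - MISMATCH
  Lever: 71 vs 79 - MISMATCH

Products with inconsistencies: Cog, Lever, Sprocket, Washer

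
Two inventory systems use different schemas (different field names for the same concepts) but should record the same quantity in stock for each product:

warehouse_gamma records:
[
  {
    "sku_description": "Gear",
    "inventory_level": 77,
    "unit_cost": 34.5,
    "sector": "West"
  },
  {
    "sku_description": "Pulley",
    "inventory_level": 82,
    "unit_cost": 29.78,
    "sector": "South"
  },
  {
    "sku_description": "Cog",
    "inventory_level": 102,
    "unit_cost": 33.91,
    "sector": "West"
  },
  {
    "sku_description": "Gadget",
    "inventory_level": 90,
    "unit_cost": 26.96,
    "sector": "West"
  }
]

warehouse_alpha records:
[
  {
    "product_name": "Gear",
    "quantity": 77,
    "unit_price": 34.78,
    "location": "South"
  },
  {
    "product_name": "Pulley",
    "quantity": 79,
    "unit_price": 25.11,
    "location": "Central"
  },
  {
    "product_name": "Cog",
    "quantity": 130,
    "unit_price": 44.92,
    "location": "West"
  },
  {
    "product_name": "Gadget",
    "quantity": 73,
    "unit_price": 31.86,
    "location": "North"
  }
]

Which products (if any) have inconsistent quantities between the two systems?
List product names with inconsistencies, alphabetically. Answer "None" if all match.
Cog, Gadget, Pulley

Schema mappings:
- "sku_description" (warehouse_gamma) = "product_name" (warehouse_alpha) = product name
- "inventory_level" (warehouse_gamma) = "quantity" (warehouse_alpha) = quantity

Comparison:
  Gear: 77 vs 77 - MATCH
  Pulley: 82 vs 79 - MISMATCH
  Cog: 102 vs 130 - MISMATCH
  Gadget: 90 vs 73 - MISMATCH

Products with inconsistencies: Cog, Gadget, Pulley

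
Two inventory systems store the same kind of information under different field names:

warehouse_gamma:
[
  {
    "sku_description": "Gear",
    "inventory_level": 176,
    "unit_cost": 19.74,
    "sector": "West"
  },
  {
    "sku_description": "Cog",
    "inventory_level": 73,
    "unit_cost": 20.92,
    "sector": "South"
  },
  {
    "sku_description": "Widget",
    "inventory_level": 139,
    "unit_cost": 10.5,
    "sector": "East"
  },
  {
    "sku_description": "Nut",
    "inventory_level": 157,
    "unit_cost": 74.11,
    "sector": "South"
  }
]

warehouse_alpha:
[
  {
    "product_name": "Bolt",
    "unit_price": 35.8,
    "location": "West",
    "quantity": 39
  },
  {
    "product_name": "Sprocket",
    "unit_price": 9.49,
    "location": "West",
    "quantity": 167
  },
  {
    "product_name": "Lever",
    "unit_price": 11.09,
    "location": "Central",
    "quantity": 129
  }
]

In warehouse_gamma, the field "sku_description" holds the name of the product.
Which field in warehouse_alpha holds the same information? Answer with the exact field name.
product_name

In warehouse_gamma, "sku_description" holds the name of the product.
The fields in warehouse_alpha are: "product_name", "unit_price", "location", "quantity".
"product_name" is the match: the name refers to the same concept and its values are product-name strings (e.g. 'Bolt', 'Lever').
The other fields ("unit_price", "location", "quantity") hold different kinds of data.

So "sku_description" in warehouse_gamma corresponds to "product_name" in warehouse_alpha.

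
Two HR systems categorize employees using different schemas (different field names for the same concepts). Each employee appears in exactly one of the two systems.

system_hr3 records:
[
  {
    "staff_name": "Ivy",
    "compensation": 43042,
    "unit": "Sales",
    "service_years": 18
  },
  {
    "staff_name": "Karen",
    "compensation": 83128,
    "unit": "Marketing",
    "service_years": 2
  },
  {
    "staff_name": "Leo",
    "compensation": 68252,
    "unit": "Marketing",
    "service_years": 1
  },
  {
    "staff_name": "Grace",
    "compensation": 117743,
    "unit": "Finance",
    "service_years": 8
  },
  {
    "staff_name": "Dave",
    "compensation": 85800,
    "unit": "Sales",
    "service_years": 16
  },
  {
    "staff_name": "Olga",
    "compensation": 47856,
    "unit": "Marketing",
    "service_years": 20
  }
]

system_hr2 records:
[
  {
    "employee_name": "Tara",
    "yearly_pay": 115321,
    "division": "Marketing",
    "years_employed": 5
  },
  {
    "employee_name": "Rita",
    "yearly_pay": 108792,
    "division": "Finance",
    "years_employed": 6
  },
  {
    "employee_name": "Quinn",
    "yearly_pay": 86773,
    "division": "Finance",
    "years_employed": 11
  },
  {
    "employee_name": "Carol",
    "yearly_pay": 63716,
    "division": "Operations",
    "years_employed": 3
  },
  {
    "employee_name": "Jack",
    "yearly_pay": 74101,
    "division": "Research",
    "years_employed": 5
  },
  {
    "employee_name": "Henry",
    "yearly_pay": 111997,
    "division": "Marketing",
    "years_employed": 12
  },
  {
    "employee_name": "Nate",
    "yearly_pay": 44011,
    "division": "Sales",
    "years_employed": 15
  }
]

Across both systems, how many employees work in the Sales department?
3

Schema mapping: "unit" (system_hr3) = "division" (system_hr2) = department

Sales employees in system_hr3: 2
Sales employees in system_hr2: 1

Total in Sales: 2 + 1 = 3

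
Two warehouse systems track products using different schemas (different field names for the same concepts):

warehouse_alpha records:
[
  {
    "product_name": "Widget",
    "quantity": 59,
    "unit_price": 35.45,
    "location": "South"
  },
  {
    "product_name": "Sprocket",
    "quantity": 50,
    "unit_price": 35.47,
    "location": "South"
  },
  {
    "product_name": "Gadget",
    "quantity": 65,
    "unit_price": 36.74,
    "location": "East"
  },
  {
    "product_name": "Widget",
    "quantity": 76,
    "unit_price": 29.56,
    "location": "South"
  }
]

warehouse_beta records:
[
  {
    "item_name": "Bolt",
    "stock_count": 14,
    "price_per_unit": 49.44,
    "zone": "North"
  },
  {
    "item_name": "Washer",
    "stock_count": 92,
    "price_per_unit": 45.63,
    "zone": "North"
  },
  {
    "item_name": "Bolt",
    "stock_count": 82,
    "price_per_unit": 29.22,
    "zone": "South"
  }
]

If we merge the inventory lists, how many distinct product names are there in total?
5

Schema mapping: "product_name" (warehouse_alpha) = "item_name" (warehouse_beta) = product name

Products in warehouse_alpha: ['Gadget', 'Sprocket', 'Widget']
Products in warehouse_beta: ['Bolt', 'Washer']

Union (unique products): ['Bolt', 'Gadget', 'Sprocket', 'Washer', 'Widget']
Count: 5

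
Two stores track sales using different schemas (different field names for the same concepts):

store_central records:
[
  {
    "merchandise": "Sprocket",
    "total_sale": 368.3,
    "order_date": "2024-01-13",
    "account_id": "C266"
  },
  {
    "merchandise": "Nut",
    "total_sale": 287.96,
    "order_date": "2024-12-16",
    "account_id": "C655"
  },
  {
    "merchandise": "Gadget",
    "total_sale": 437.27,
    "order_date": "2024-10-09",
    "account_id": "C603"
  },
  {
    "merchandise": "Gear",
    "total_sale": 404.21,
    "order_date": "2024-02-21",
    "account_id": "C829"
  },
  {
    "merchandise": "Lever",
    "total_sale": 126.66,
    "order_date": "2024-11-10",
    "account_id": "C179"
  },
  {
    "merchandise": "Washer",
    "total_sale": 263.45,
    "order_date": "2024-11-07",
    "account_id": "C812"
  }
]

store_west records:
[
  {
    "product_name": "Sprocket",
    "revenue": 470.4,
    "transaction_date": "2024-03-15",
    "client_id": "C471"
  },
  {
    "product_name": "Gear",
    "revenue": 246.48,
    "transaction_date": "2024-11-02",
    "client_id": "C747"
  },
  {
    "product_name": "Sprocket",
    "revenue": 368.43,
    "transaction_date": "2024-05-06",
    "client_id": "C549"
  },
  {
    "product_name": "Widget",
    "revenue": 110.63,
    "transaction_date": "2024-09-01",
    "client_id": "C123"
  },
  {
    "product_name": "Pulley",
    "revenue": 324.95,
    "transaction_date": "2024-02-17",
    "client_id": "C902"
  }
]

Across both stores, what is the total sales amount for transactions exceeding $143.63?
3171.45

Schema mapping: "total_sale" (store_central) = "revenue" (store_west) = sale amount

Sum of sales > $143.63 in store_central: 1761.19
Sum of sales > $143.63 in store_west: 1410.26

Total: 1761.19 + 1410.26 = 3171.45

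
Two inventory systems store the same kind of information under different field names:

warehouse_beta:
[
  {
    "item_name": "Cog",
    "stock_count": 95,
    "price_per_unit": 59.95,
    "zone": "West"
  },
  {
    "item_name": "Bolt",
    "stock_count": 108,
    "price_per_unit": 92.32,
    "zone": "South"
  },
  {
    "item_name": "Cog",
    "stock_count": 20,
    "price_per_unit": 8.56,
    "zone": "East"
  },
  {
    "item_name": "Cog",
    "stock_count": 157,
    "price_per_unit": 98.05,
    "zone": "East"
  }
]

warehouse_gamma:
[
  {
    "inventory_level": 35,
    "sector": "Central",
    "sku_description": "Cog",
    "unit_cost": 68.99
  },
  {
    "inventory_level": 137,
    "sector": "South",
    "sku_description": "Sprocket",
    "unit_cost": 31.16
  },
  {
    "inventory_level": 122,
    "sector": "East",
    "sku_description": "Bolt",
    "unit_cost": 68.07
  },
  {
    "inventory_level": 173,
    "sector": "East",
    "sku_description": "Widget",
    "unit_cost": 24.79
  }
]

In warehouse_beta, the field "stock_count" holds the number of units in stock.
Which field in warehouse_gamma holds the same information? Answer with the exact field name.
inventory_level

In warehouse_beta, "stock_count" holds the number of units in stock.
The fields in warehouse_gamma are: "inventory_level", "sector", "sku_description", "unit_cost".
"inventory_level" is the match: the name refers to the same concept and its values are whole-number counts (e.g. 35, 137).
The other fields ("sector", "sku_description", "unit_cost") hold different kinds of data.

So "stock_count" in warehouse_beta corresponds to "inventory_level" in warehouse_gamma.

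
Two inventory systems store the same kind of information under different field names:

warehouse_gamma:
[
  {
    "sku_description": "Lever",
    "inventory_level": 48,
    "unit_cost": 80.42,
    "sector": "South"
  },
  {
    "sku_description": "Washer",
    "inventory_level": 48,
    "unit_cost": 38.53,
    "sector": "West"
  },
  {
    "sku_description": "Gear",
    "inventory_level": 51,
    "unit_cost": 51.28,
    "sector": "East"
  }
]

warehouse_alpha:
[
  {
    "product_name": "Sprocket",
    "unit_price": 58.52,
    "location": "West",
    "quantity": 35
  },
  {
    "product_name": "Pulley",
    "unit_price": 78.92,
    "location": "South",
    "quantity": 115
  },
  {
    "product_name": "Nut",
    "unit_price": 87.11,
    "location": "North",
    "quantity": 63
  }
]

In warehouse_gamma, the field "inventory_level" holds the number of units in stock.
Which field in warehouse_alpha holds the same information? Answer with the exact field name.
quantity

In warehouse_gamma, "inventory_level" holds the number of units in stock.
The fields in warehouse_alpha are: "product_name", "unit_price", "location", "quantity".
"quantity" is the match: the name refers to the same concept and its values are whole-number counts (e.g. 35, 115).
The other fields ("product_name", "unit_price", "location") hold different kinds of data.

So "inventory_level" in warehouse_gamma corresponds to "quantity" in warehouse_alpha.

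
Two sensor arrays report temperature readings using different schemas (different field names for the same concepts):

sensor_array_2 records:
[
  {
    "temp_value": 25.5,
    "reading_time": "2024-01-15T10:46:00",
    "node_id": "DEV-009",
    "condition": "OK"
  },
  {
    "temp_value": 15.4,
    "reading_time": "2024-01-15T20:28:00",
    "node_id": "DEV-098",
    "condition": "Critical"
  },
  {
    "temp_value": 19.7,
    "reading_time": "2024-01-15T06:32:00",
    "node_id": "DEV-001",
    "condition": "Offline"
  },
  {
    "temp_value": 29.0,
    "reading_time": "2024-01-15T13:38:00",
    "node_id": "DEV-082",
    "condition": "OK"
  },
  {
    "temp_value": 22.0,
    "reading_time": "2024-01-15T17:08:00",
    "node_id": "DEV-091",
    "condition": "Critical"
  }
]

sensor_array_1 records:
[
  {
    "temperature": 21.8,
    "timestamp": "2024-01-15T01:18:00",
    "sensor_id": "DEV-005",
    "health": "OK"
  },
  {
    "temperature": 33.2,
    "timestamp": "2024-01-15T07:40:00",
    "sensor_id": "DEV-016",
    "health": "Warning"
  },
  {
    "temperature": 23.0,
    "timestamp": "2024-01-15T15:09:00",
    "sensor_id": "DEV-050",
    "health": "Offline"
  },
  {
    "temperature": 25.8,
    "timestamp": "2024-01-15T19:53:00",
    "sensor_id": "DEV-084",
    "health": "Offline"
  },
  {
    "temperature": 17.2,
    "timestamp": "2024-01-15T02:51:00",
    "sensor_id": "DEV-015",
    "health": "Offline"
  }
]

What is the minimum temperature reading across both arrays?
15.4

Schema mapping: "temp_value" (sensor_array_2) = "temperature" (sensor_array_1) = temperature reading

Minimum in sensor_array_2: 15.4
Minimum in sensor_array_1: 17.2

Overall minimum: min(15.4, 17.2) = 15.4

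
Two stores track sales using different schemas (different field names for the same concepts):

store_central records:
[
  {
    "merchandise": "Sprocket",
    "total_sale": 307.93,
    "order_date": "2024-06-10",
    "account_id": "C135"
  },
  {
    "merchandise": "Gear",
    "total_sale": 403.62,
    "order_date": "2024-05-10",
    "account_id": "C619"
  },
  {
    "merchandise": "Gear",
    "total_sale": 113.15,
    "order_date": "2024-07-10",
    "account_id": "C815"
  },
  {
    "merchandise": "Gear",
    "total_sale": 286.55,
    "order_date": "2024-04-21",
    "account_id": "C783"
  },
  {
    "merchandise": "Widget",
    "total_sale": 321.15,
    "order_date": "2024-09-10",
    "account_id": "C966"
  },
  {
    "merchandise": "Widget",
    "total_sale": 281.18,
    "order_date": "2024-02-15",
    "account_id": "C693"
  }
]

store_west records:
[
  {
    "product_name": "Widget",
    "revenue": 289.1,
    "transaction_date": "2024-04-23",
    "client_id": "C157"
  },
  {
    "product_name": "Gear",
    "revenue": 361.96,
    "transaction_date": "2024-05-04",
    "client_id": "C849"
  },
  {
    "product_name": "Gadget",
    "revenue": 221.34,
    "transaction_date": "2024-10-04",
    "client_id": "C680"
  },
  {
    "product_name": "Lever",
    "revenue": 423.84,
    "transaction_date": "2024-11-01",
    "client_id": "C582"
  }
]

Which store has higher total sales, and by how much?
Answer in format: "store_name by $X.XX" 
store_central by $417.34

Schema mapping: "total_sale" (store_central) = "revenue" (store_west) = sale amount

Total for store_central: 1713.58
Total for store_west: 1296.24

Difference: |1713.58 - 1296.24| = 417.34
store_central has higher sales by $417.34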